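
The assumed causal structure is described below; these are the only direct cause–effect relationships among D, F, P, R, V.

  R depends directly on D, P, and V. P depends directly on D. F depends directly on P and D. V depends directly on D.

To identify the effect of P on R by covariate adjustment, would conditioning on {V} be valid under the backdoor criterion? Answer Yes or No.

No

Backdoor paths from P to R (paths whose first edge points into P):
  P1: P <- D -> V -> R
  P2: P <- D -> R
Condition 1 (no descendant of P in the set): holds — descendants of P are {F, R}; none are in {V}.
Condition 2 (every backdoor path blocked by {V}):
  P1: blocked at chain node V ∈ conditioning set.
  P2: open — no interior node is in the conditioning set.
{V} does not satisfy the backdoor criterion.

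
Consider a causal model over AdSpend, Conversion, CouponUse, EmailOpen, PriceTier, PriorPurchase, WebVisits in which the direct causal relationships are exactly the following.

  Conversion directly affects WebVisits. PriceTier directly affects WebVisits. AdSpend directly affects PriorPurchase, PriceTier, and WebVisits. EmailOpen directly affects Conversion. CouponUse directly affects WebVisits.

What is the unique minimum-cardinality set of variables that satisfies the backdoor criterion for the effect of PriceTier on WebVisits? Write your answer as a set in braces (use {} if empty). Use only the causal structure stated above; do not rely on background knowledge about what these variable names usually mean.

Variables eligible for adjustment (non-descendants of PriceTier, excluding PriceTier and WebVisits): {AdSpend, Conversion, CouponUse, EmailOpen, PriorPurchase}.
Backdoor paths from PriceTier to WebVisits:
  P1: PriceTier <- AdSpend -> WebVisits
The empty set is not sufficient: P1 (PriceTier <- AdSpend -> WebVisits) has no collider blocking it and no conditioned non-collider, so it is open.
Try {AdSpend}:
  P1: blocked at fork node AdSpend ∈ conditioning set.
{AdSpend} contains no descendant of PriceTier and blocks every backdoor path.
No other singleton works — e.g. {CouponUse} leaves P1 open — so {AdSpend} is the unique smallest valid adjustment set.

{AdSpend}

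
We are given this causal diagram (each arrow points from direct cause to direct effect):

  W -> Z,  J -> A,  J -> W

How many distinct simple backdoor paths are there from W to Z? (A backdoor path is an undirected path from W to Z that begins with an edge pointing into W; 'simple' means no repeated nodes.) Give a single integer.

A backdoor path from W to Z is any simple undirected path whose first edge points into W (i.e. leaves W via a parent).
Parents of W: {J}.
No simple path from any parent of W reaches Z without revisiting W, so there are no backdoor paths.

0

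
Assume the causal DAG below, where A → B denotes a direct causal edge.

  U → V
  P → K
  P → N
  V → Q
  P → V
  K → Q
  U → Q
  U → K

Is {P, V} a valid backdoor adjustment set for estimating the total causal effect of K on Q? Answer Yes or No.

Backdoor paths from K to Q (paths whose first edge points into K):
  P1: K <- P -> V <- U -> Q
  P2: K <- P -> V -> Q
  P3: K <- U -> V -> Q
  P4: K <- U -> Q
Condition 1 (no descendant of K in the set): holds — descendants of K are {Q}; none are in {P, V}.
Condition 2 (every backdoor path blocked by {P, V}):
  P1: blocked at fork node P ∈ conditioning set.
  P2: blocked at fork node P ∈ conditioning set.
  P3: blocked at chain node V ∈ conditioning set.
  P4: open — no interior node is in the conditioning set.
{P, V} does not satisfy the backdoor criterion.

No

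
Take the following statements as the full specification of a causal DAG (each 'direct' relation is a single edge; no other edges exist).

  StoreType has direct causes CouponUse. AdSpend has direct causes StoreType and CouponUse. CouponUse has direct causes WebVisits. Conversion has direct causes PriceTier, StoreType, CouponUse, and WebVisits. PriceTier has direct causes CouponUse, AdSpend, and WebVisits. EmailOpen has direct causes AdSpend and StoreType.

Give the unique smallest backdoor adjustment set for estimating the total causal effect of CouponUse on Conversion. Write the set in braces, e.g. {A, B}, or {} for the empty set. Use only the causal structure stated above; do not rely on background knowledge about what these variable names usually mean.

Variables eligible for adjustment (non-descendants of CouponUse, excluding CouponUse and Conversion): {WebVisits}.
Backdoor paths from CouponUse to Conversion:
  P1: CouponUse <- WebVisits -> PriceTier <- AdSpend <- StoreType -> Conversion
  P2: CouponUse <- WebVisits -> PriceTier <- AdSpend -> EmailOpen <- StoreType -> Conversion
  P3: CouponUse <- WebVisits -> PriceTier -> Conversion
  P4: CouponUse <- WebVisits -> Conversion
The empty set is not sufficient: P3 (CouponUse <- WebVisits -> PriceTier -> Conversion) has no collider blocking it and no conditioned non-collider, so it is open.
Try {WebVisits}:
  P1: blocked at fork node WebVisits ∈ conditioning set.
  P2: blocked at fork node WebVisits ∈ conditioning set.
  P3: blocked at fork node WebVisits ∈ conditioning set.
  P4: blocked at fork node WebVisits ∈ conditioning set.
{WebVisits} contains no descendant of CouponUse and blocks every backdoor path.
{WebVisits} is the unique smallest valid adjustment set.

{WebVisits}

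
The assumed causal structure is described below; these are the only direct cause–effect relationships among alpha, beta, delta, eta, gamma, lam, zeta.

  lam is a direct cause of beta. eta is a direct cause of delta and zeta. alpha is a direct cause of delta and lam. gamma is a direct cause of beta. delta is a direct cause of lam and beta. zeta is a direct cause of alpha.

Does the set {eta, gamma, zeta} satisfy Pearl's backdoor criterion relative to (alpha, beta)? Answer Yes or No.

Yes

Backdoor paths from alpha to beta (paths whose first edge points into alpha):
  P1: alpha <- zeta <- eta -> delta -> lam -> beta
  P2: alpha <- zeta <- eta -> delta -> beta
Condition 1 (no descendant of alpha in the set): holds — descendants of alpha are {beta, delta, lam}; none are in {eta, gamma, zeta}.
Condition 2 (every backdoor path blocked by {eta, gamma, zeta}):
  P1: blocked at chain node zeta ∈ conditioning set.
  P2: blocked at chain node zeta ∈ conditioning set.
{eta, gamma, zeta} satisfies the backdoor criterion.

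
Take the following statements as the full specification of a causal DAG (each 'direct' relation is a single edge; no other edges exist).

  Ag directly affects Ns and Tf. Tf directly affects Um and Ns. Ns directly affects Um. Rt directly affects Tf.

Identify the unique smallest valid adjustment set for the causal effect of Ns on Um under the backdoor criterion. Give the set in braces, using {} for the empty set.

{Tf}

Variables eligible for adjustment (non-descendants of Ns, excluding Ns and Um): {Ag, Rt, Tf}.
Backdoor paths from Ns to Um:
  P1: Ns <- Ag -> Tf -> Um
  P2: Ns <- Tf -> Um
The empty set is not sufficient: P1 (Ns <- Ag -> Tf -> Um) has no collider blocking it and no conditioned non-collider, so it is open.
Try {Tf}:
  P1: blocked at chain node Tf ∈ conditioning set.
  P2: blocked at fork node Tf ∈ conditioning set.
{Tf} contains no descendant of Ns and blocks every backdoor path.
No other singleton works — e.g. {Rt} leaves P1 open — so {Tf} is the unique smallest valid adjustment set.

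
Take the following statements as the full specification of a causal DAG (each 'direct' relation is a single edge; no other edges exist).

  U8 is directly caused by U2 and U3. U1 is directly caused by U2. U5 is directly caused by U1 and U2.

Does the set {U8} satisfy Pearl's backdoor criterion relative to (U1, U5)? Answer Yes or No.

No

Backdoor paths from U1 to U5 (paths whose first edge points into U1):
  P1: U1 <- U2 -> U5
Condition 1 (no descendant of U1 in the set): holds — descendants of U1 are {U5}; none are in {U8}.
Condition 2 (every backdoor path blocked by {U8}):
  P1: open — no interior node is in the conditioning set.
{U8} does not satisfy the backdoor criterion.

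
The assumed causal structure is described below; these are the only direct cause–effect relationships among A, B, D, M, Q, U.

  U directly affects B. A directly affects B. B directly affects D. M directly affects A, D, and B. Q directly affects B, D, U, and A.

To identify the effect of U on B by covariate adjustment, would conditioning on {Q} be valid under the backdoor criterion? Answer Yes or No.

Backdoor paths from U to B (paths whose first edge points into U):
  P1: U <- Q -> A <- M -> B
  P2: U <- Q -> A <- M -> D <- B
  P3: U <- Q -> A -> B
  P4: U <- Q -> B
  P5: U <- Q -> D <- M -> A -> B
  P6: U <- Q -> D <- M -> B
  P7: U <- Q -> D <- B
Condition 1 (no descendant of U in the set): holds — descendants of U are {B, D}; none are in {Q}.
Condition 2 (every backdoor path blocked by {Q}):
  P1: blocked at fork node Q ∈ conditioning set.
  P2: blocked at fork node Q ∈ conditioning set.
  P3: blocked at fork node Q ∈ conditioning set.
  P4: blocked at fork node Q ∈ conditioning set.
  P5: blocked at fork node Q ∈ conditioning set.
  P6: blocked at fork node Q ∈ conditioning set.
  P7: blocked at fork node Q ∈ conditioning set.
{Q} satisfies the backdoor criterion.

Yes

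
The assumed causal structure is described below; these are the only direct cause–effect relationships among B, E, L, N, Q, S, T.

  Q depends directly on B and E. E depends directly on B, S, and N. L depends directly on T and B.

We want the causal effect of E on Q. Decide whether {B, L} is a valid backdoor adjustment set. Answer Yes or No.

Backdoor paths from E to Q (paths whose first edge points into E):
  P1: E <- B -> Q
Condition 1 (no descendant of E in the set): holds — descendants of E are {Q}; none are in {B, L}.
Condition 2 (every backdoor path blocked by {B, L}):
  P1: blocked at fork node B ∈ conditioning set.
{B, L} satisfies the backdoor criterion.

Yes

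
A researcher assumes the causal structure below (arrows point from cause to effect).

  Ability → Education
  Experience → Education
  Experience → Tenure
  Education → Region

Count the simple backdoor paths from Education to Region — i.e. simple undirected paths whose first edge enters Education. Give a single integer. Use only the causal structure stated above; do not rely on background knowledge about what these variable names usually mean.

0

A backdoor path from Education to Region is any simple undirected path whose first edge points into Education (i.e. leaves Education via a parent).
Parents of Education: {Ability, Experience}.
No simple path from any parent of Education reaches Region without revisiting Education, so there are no backdoor paths.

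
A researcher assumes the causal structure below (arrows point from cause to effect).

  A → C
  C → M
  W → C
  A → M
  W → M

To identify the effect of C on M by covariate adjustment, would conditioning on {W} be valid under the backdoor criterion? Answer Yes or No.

Backdoor paths from C to M (paths whose first edge points into C):
  P1: C <- W -> M
  P2: C <- A -> M
Condition 1 (no descendant of C in the set): holds — descendants of C are {M}; none are in {W}.
Condition 2 (every backdoor path blocked by {W}):
  P1: blocked at fork node W ∈ conditioning set.
  P2: open — no interior node is in the conditioning set.
{W} does not satisfy the backdoor criterion.

No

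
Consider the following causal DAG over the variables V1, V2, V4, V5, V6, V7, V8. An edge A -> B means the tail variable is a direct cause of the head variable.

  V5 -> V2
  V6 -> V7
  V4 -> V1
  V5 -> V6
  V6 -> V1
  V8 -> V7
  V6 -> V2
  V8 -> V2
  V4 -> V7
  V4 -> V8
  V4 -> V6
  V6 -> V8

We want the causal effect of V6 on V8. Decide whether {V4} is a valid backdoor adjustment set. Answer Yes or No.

Backdoor paths from V6 to V8 (paths whose first edge points into V6):
  P1: V6 <- V5 -> V2 <- V8
  P2: V6 <- V4 -> V8
  P3: V6 <- V4 -> V7 <- V8
Condition 1 (no descendant of V6 in the set): holds — descendants of V6 are {V1, V2, V7, V8}; none are in {V4}.
Condition 2 (every backdoor path blocked by {V4}):
  P1: blocked at collider V2 (neither it nor any descendant is in the conditioning set).
  P2: blocked at fork node V4 ∈ conditioning set.
  P3: blocked at fork node V4 ∈ conditioning set.
{V4} satisfies the backdoor criterion.

Yes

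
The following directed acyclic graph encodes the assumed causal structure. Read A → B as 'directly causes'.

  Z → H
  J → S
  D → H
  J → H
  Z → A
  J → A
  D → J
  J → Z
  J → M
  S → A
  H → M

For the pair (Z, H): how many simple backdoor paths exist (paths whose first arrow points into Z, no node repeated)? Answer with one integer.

A backdoor path from Z to H is any simple undirected path whose first edge points into Z (i.e. leaves Z via a parent).
Parents of Z: {J}.
Enumerating:
  P1: Z <- J <- D -> H
  P2: Z <- J -> H
  P3: Z <- J -> M <- H
That exhausts the simple backdoor paths. Count: 3.

3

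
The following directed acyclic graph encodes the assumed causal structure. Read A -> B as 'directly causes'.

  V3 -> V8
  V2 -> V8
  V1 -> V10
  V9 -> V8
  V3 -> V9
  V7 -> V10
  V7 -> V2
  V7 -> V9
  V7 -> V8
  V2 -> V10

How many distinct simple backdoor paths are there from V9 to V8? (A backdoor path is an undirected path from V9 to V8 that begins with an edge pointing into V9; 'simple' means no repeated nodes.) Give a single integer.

A backdoor path from V9 to V8 is any simple undirected path whose first edge points into V9 (i.e. leaves V9 via a parent).
Parents of V9: {V3, V7}.
Enumerating:
  P1: V9 <- V7 -> V2 -> V8
  P2: V9 <- V7 -> V8
  P3: V9 <- V7 -> V10 <- V2 -> V8
  P4: V9 <- V3 -> V8
That exhausts the simple backdoor paths. Count: 4.

4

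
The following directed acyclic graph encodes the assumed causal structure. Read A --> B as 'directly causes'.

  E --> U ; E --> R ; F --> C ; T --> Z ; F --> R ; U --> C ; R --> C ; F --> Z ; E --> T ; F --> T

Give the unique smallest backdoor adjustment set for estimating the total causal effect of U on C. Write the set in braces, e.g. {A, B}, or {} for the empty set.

Variables eligible for adjustment (non-descendants of U, excluding U and C): {E, F, R, T, Z}.
Backdoor paths from U to C:
  P1: U <- E -> R <- F -> C
  P2: U <- E -> R -> C
  P3: U <- E -> T <- F -> R -> C
  P4: U <- E -> T <- F -> C
  P5: U <- E -> T -> Z <- F -> R -> C
  P6: U <- E -> T -> Z <- F -> C
The empty set is not sufficient: P2 (U <- E -> R -> C) has no collider blocking it and no conditioned non-collider, so it is open.
Try {E}:
  P1: blocked at fork node E ∈ conditioning set.
  P2: blocked at fork node E ∈ conditioning set.
  P3: blocked at fork node E ∈ conditioning set.
  P4: blocked at fork node E ∈ conditioning set.
  P5: blocked at fork node E ∈ conditioning set.
  P6: blocked at fork node E ∈ conditioning set.
{E} contains no descendant of U and blocks every backdoor path.
No other singleton works — e.g. {F} leaves P2 open — so {E} is the unique smallest valid adjustment set.

{E}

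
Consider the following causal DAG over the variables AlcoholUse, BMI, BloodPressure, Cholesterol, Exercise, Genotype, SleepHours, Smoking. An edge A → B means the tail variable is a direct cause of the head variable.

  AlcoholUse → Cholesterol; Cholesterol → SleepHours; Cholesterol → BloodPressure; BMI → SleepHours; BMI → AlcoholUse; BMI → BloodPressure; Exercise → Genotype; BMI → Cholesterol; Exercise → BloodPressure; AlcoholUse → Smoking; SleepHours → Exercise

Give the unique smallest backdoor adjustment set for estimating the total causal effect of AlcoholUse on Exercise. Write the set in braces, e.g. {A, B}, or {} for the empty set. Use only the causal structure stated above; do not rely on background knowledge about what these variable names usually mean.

{BMI}

Variables eligible for adjustment (non-descendants of AlcoholUse, excluding AlcoholUse and Exercise): {BMI}.
Backdoor paths from AlcoholUse to Exercise:
  P1: AlcoholUse <- BMI -> Cholesterol -> SleepHours -> Exercise
  P2: AlcoholUse <- BMI -> Cholesterol -> BloodPressure <- Exercise
  P3: AlcoholUse <- BMI -> SleepHours <- Cholesterol -> BloodPressure <- Exercise
  P4: AlcoholUse <- BMI -> SleepHours -> Exercise
  P5: AlcoholUse <- BMI -> BloodPressure <- Cholesterol -> SleepHours -> Exercise
  P6: AlcoholUse <- BMI -> BloodPressure <- Exercise
The empty set is not sufficient: P1 (AlcoholUse <- BMI -> Cholesterol -> SleepHours -> Exercise) has no collider blocking it and no conditioned non-collider, so it is open.
Try {BMI}:
  P1: blocked at fork node BMI ∈ conditioning set.
  P2: blocked at fork node BMI ∈ conditioning set.
  P3: blocked at fork node BMI ∈ conditioning set.
  P4: blocked at fork node BMI ∈ conditioning set.
  P5: blocked at fork node BMI ∈ conditioning set.
  P6: blocked at fork node BMI ∈ conditioning set.
{BMI} contains no descendant of AlcoholUse and blocks every backdoor path.
{BMI} is the unique smallest valid adjustment set.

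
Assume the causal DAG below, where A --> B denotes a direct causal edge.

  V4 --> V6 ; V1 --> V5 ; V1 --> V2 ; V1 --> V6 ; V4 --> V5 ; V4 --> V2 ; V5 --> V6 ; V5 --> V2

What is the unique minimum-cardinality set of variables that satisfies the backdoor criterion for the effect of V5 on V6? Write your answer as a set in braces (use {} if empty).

{V1, V4}

Variables eligible for adjustment (non-descendants of V5, excluding V5 and V6): {V1, V4}.
Backdoor paths from V5 to V6:
  P1: V5 <- V1 -> V2 <- V4 -> V6
  P2: V5 <- V1 -> V6
  P3: V5 <- V4 -> V2 <- V1 -> V6
  P4: V5 <- V4 -> V6
The empty set is not sufficient: P2 (V5 <- V1 -> V6) has no collider blocking it and no conditioned non-collider, so it is open.
Try {V1, V4}:
  P1: blocked at fork node V1 ∈ conditioning set.
  P2: blocked at fork node V1 ∈ conditioning set.
  P3: blocked at fork node V4 ∈ conditioning set.
  P4: blocked at fork node V4 ∈ conditioning set.
{V1, V4} contains no descendant of V5 and blocks every backdoor path.
Every element of {V1, V4} is needed (dropping V1 leaves P2 open; dropping V4 leaves P4 open), so no proper subset is valid.
Among all size-2 subsets of the eligible variables, only {V1, V4} blocks every backdoor path, so it is the unique smallest valid adjustment set.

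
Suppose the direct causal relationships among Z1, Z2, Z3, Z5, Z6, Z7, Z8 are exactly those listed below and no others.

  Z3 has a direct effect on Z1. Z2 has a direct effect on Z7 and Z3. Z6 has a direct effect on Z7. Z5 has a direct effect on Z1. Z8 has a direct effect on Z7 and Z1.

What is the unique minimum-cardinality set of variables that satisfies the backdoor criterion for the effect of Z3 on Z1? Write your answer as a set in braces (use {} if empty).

{}

Variables eligible for adjustment (non-descendants of Z3, excluding Z3 and Z1): {Z2, Z5, Z6, Z7, Z8}.
Backdoor paths from Z3 to Z1:
  P1: Z3 <- Z2 -> Z7 <- Z8 -> Z1
Each backdoor path contains an unconditioned collider, so every path is already blocked with the empty conditioning set:
  P1: blocked at collider Z7 (neither it nor any descendant is in the conditioning set).
The empty set is therefore the unique smallest valid set.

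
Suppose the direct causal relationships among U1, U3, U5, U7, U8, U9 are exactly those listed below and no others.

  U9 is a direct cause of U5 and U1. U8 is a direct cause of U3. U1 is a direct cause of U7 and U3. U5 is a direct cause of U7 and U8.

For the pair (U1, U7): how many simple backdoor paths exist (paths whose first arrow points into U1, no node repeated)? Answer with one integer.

1

A backdoor path from U1 to U7 is any simple undirected path whose first edge points into U1 (i.e. leaves U1 via a parent).
Parents of U1: {U9}.
Enumerating:
  P1: U1 <- U9 -> U5 -> U7
That exhausts the simple backdoor paths. Count: 1.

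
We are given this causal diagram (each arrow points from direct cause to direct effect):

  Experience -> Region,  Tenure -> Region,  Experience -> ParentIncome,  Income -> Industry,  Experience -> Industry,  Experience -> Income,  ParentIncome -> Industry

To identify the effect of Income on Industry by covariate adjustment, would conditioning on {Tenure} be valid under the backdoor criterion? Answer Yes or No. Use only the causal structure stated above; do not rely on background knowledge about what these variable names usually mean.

Backdoor paths from Income to Industry (paths whose first edge points into Income):
  P1: Income <- Experience -> ParentIncome -> Industry
  P2: Income <- Experience -> Industry
Condition 1 (no descendant of Income in the set): holds — descendants of Income are {Industry}; none are in {Tenure}.
Condition 2 (every backdoor path blocked by {Tenure}):
  P1: open — no interior node is in the conditioning set.
  P2: open — no interior node is in the conditioning set.
{Tenure} does not satisfy the backdoor criterion.

No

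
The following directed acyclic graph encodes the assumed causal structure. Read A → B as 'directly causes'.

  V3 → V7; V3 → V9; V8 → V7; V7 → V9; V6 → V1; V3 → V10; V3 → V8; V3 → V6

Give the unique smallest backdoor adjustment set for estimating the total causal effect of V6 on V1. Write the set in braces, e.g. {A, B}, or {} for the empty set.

{}

Variables eligible for adjustment (non-descendants of V6, excluding V6 and V1): {V10, V3, V7, V8, V9}.
Backdoor paths from V6 to V1:
  (none)
With no backdoor paths the empty set already satisfies the criterion, and it is trivially minimal.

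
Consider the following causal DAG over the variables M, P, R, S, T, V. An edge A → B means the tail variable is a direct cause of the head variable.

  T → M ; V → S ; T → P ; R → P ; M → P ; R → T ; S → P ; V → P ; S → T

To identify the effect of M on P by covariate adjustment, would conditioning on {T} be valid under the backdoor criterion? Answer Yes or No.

Backdoor paths from M to P (paths whose first edge points into M):
  P1: M <- T <- R -> P
  P2: M <- T <- S <- V -> P
  P3: M <- T <- S -> P
  P4: M <- T -> P
Condition 1 (no descendant of M in the set): holds — descendants of M are {P}; none are in {T}.
Condition 2 (every backdoor path blocked by {T}):
  P1: blocked at chain node T ∈ conditioning set.
  P2: blocked at chain node T ∈ conditioning set.
  P3: blocked at chain node T ∈ conditioning set.
  P4: blocked at fork node T ∈ conditioning set.
{T} satisfies the backdoor criterion.

Yes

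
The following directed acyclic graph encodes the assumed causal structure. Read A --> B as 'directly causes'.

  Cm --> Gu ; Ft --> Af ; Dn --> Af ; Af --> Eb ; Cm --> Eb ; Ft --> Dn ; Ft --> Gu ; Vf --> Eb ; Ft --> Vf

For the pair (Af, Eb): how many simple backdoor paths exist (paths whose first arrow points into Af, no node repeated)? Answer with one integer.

A backdoor path from Af to Eb is any simple undirected path whose first edge points into Af (i.e. leaves Af via a parent).
Parents of Af: {Dn, Ft}.
Enumerating:
  P1: Af <- Ft -> Vf -> Eb
  P2: Af <- Ft -> Gu <- Cm -> Eb
  P3: Af <- Dn <- Ft -> Vf -> Eb
  P4: Af <- Dn <- Ft -> Gu <- Cm -> Eb
That exhausts the simple backdoor paths. Count: 4.

4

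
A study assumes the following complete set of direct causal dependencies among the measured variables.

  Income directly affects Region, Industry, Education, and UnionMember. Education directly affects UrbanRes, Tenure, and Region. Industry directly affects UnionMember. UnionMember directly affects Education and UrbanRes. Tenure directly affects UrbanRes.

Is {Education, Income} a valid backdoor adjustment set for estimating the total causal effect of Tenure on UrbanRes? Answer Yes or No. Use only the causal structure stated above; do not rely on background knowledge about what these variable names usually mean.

Yes

Backdoor paths from Tenure to UrbanRes (paths whose first edge points into Tenure):
  P1: Tenure <- Education <- Income -> Industry -> UnionMember -> UrbanRes
  P2: Tenure <- Education <- Income -> UnionMember -> UrbanRes
  P3: Tenure <- Education <- UnionMember -> UrbanRes
  P4: Tenure <- Education -> UrbanRes
  P5: Tenure <- Education -> Region <- Income -> Industry -> UnionMember -> UrbanRes
  P6: Tenure <- Education -> Region <- Income -> UnionMember -> UrbanRes
Condition 1 (no descendant of Tenure in the set): holds — descendants of Tenure are {UrbanRes}; none are in {Education, Income}.
Condition 2 (every backdoor path blocked by {Education, Income}):
  P1: blocked at chain node Education ∈ conditioning set.
  P2: blocked at chain node Education ∈ conditioning set.
  P3: blocked at chain node Education ∈ conditioning set.
  P4: blocked at fork node Education ∈ conditioning set.
  P5: blocked at fork node Education ∈ conditioning set.
  P6: blocked at fork node Education ∈ conditioning set.
{Education, Income} satisfies the backdoor criterion.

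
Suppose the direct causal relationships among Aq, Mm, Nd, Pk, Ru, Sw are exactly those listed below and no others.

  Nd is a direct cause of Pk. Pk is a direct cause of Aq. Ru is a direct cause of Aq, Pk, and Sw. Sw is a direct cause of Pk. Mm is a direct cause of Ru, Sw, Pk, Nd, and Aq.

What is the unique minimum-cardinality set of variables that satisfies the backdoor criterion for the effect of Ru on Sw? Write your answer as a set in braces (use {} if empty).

{Mm}

Variables eligible for adjustment (non-descendants of Ru, excluding Ru and Sw): {Mm, Nd}.
Backdoor paths from Ru to Sw:
  P1: Ru <- Mm -> Nd -> Pk <- Sw
  P2: Ru <- Mm -> Sw
  P3: Ru <- Mm -> Pk <- Sw
  P4: Ru <- Mm -> Aq <- Pk <- Sw
The empty set is not sufficient: P2 (Ru <- Mm -> Sw) has no collider blocking it and no conditioned non-collider, so it is open.
Try {Mm}:
  P1: blocked at fork node Mm ∈ conditioning set.
  P2: blocked at fork node Mm ∈ conditioning set.
  P3: blocked at fork node Mm ∈ conditioning set.
  P4: blocked at fork node Mm ∈ conditioning set.
{Mm} contains no descendant of Ru and blocks every backdoor path.
No other singleton works — e.g. {Nd} leaves P2 open — so {Mm} is the unique smallest valid adjustment set.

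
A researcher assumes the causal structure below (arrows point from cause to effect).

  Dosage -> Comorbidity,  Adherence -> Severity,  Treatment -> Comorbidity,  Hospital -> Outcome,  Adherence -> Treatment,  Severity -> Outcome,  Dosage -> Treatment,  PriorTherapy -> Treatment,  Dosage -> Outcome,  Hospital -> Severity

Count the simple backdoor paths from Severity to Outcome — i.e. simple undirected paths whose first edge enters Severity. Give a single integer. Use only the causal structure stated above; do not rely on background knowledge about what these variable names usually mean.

3

A backdoor path from Severity to Outcome is any simple undirected path whose first edge points into Severity (i.e. leaves Severity via a parent).
Parents of Severity: {Adherence, Hospital}.
Enumerating:
  P1: Severity <- Hospital -> Outcome
  P2: Severity <- Adherence -> Treatment <- Dosage -> Outcome
  P3: Severity <- Adherence -> Treatment -> Comorbidity <- Dosage -> Outcome
That exhausts the simple backdoor paths. Count: 3.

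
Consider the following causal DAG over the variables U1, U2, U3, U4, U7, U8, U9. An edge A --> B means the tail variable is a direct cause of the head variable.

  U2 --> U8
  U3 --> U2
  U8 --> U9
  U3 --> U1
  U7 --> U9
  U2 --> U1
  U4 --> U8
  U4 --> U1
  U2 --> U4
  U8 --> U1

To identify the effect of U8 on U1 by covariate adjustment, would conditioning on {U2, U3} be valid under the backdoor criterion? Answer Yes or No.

No

Backdoor paths from U8 to U1 (paths whose first edge points into U8):
  P1: U8 <- U2 <- U3 -> U1
  P2: U8 <- U2 -> U4 -> U1
  P3: U8 <- U2 -> U1
  P4: U8 <- U4 <- U2 <- U3 -> U1
  P5: U8 <- U4 <- U2 -> U1
  P6: U8 <- U4 -> U1
Condition 1 (no descendant of U8 in the set): holds — descendants of U8 are {U1, U9}; none are in {U2, U3}.
Condition 2 (every backdoor path blocked by {U2, U3}):
  P1: blocked at chain node U2 ∈ conditioning set.
  P2: blocked at fork node U2 ∈ conditioning set.
  P3: blocked at fork node U2 ∈ conditioning set.
  P4: blocked at chain node U2 ∈ conditioning set.
  P5: blocked at fork node U2 ∈ conditioning set.
  P6: open — no interior node is in the conditioning set.
{U2, U3} does not satisfy the backdoor criterion.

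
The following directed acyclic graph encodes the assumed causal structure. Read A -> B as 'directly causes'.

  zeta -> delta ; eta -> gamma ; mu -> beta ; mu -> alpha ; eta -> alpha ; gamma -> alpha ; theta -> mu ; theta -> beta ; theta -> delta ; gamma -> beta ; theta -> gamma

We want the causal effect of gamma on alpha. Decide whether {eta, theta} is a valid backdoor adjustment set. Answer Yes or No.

Backdoor paths from gamma to alpha (paths whose first edge points into gamma):
  P1: gamma <- eta -> alpha
  P2: gamma <- theta -> mu -> alpha
  P3: gamma <- theta -> beta <- mu -> alpha
Condition 1 (no descendant of gamma in the set): holds — descendants of gamma are {alpha, beta}; none are in {eta, theta}.
Condition 2 (every backdoor path blocked by {eta, theta}):
  P1: blocked at fork node eta ∈ conditioning set.
  P2: blocked at fork node theta ∈ conditioning set.
  P3: blocked at fork node theta ∈ conditioning set.
{eta, theta} satisfies the backdoor criterion.

Yes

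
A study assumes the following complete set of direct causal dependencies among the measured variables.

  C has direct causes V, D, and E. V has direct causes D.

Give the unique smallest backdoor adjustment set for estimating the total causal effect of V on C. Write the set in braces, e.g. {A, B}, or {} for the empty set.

Variables eligible for adjustment (non-descendants of V, excluding V and C): {D, E}.
Backdoor paths from V to C:
  P1: V <- D -> C
The empty set is not sufficient: P1 (V <- D -> C) has no collider blocking it and no conditioned non-collider, so it is open.
Try {D}:
  P1: blocked at fork node D ∈ conditioning set.
{D} contains no descendant of V and blocks every backdoor path.
No other singleton works — e.g. {E} leaves P1 open — so {D} is the unique smallest valid adjustment set.

{D}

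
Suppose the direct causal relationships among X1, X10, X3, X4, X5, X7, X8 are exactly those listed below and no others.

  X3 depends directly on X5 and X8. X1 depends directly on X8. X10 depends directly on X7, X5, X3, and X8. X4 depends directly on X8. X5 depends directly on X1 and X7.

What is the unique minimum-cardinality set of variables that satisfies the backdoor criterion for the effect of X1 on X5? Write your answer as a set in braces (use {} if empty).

Variables eligible for adjustment (non-descendants of X1, excluding X1 and X5): {X4, X7, X8}.
Backdoor paths from X1 to X5:
  P1: X1 <- X8 -> X3 <- X5
  P2: X1 <- X8 -> X3 -> X10 <- X7 -> X5
  P3: X1 <- X8 -> X3 -> X10 <- X5
  P4: X1 <- X8 -> X10 <- X7 -> X5
  P5: X1 <- X8 -> X10 <- X5
  P6: X1 <- X8 -> X10 <- X3 <- X5
Each backdoor path contains an unconditioned collider, so every path is already blocked with the empty conditioning set:
  P1: blocked at collider X3 (neither it nor any descendant is in the conditioning set).
  P2: blocked at collider X10 (neither it nor any descendant is in the conditioning set).
  P3: blocked at collider X10 (neither it nor any descendant is in the conditioning set).
  P4: blocked at collider X10 (neither it nor any descendant is in the conditioning set).
  P5: blocked at collider X10 (neither it nor any descendant is in the conditioning set).
  P6: blocked at collider X10 (neither it nor any descendant is in the conditioning set).
The empty set is therefore the unique smallest valid set.

{}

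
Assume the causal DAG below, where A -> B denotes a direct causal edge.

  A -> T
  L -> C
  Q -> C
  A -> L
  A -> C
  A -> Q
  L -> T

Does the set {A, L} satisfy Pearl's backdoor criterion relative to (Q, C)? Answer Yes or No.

Backdoor paths from Q to C (paths whose first edge points into Q):
  P1: Q <- A -> L -> C
  P2: Q <- A -> C
  P3: Q <- A -> T <- L -> C
Condition 1 (no descendant of Q in the set): holds — descendants of Q are {C}; none are in {A, L}.
Condition 2 (every backdoor path blocked by {A, L}):
  P1: blocked at fork node A ∈ conditioning set.
  P2: blocked at fork node A ∈ conditioning set.
  P3: blocked at fork node A ∈ conditioning set.
{A, L} satisfies the backdoor criterion.

Yes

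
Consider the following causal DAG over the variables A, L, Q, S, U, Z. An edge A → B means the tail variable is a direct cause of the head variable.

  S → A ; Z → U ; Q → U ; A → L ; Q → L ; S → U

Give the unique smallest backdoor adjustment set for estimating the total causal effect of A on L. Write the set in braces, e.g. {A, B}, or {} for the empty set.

Variables eligible for adjustment (non-descendants of A, excluding A and L): {Q, S, U, Z}.
Backdoor paths from A to L:
  P1: A <- S -> U <- Q -> L
Each backdoor path contains an unconditioned collider, so every path is already blocked with the empty conditioning set:
  P1: blocked at collider U (neither it nor any descendant is in the conditioning set).
The empty set is therefore the unique smallest valid set.

{}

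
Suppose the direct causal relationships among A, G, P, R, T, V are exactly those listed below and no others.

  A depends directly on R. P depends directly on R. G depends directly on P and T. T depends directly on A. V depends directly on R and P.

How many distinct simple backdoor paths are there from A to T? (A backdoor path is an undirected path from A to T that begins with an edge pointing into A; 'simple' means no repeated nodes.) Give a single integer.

A backdoor path from A to T is any simple undirected path whose first edge points into A (i.e. leaves A via a parent).
Parents of A: {R}.
Enumerating:
  P1: A <- R -> P -> G <- T
  P2: A <- R -> V <- P -> G <- T
That exhausts the simple backdoor paths. Count: 2.

2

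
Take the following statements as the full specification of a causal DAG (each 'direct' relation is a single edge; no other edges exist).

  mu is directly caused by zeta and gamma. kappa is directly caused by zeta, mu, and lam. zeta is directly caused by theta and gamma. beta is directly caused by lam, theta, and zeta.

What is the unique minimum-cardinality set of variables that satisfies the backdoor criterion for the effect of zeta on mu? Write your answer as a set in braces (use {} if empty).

{gamma}

Variables eligible for adjustment (non-descendants of zeta, excluding zeta and mu): {gamma, lam, theta}.
Backdoor paths from zeta to mu:
  P1: zeta <- gamma -> mu
  P2: zeta <- theta -> beta <- lam -> kappa <- mu
The empty set is not sufficient: P1 (zeta <- gamma -> mu) has no collider blocking it and no conditioned non-collider, so it is open.
Try {gamma}:
  P1: blocked at fork node gamma ∈ conditioning set.
  P2: blocked at collider beta (neither it nor any descendant is in the conditioning set).
{gamma} contains no descendant of zeta and blocks every backdoor path.
No other singleton works — e.g. {theta} leaves P1 open — so {gamma} is the unique smallest valid adjustment set.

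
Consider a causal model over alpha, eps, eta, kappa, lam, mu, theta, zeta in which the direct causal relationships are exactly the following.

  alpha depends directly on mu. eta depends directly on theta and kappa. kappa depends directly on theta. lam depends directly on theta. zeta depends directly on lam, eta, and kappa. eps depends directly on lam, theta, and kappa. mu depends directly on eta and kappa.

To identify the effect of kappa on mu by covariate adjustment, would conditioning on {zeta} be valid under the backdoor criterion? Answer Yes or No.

No

Backdoor paths from kappa to mu (paths whose first edge points into kappa):
  P1: kappa <- theta -> lam -> zeta <- eta -> mu
  P2: kappa <- theta -> eta -> mu
  P3: kappa <- theta -> eps <- lam -> zeta <- eta -> mu
Condition 1 (no descendant of kappa in the set): FAILS — zeta is a descendant of kappa.
Condition 2 (every backdoor path blocked by {zeta}):
  P1: open — collider(s) zeta are conditioned on (or have a conditioned descendant) and no non-collider on the path is in the set.
  P2: open — no interior node is in the conditioning set.
  P3: blocked at collider eps (neither it nor any descendant is in the conditioning set).
{zeta} does not satisfy the backdoor criterion.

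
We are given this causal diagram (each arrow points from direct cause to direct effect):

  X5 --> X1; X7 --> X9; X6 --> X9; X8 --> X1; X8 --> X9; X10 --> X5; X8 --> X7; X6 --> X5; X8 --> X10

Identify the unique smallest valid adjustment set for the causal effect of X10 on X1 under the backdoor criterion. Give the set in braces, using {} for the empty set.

{X8}

Variables eligible for adjustment (non-descendants of X10, excluding X10 and X1): {X6, X7, X8, X9}.
Backdoor paths from X10 to X1:
  P1: X10 <- X8 -> X7 -> X9 <- X6 -> X5 -> X1
  P2: X10 <- X8 -> X1
  P3: X10 <- X8 -> X9 <- X6 -> X5 -> X1
The empty set is not sufficient: P2 (X10 <- X8 -> X1) has no collider blocking it and no conditioned non-collider, so it is open.
Try {X8}:
  P1: blocked at fork node X8 ∈ conditioning set.
  P2: blocked at fork node X8 ∈ conditioning set.
  P3: blocked at fork node X8 ∈ conditioning set.
{X8} contains no descendant of X10 and blocks every backdoor path.
No other singleton works — e.g. {X7} leaves P2 open — so {X8} is the unique smallest valid adjustment set.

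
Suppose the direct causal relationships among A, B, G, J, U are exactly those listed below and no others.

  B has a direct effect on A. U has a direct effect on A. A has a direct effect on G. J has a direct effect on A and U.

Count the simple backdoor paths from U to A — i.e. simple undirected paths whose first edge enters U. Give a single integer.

A backdoor path from U to A is any simple undirected path whose first edge points into U (i.e. leaves U via a parent).
Parents of U: {J}.
Enumerating:
  P1: U <- J -> A
That exhausts the simple backdoor paths. Count: 1.

1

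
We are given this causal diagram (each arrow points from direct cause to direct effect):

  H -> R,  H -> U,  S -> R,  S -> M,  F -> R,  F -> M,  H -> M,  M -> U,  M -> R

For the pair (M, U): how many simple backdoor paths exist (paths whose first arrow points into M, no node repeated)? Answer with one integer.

A backdoor path from M to U is any simple undirected path whose first edge points into M (i.e. leaves M via a parent).
Parents of M: {F, H, S}.
Enumerating:
  P1: M <- F -> R <- H -> U
  P2: M <- S -> R <- H -> U
  P3: M <- H -> U
That exhausts the simple backdoor paths. Count: 3.

3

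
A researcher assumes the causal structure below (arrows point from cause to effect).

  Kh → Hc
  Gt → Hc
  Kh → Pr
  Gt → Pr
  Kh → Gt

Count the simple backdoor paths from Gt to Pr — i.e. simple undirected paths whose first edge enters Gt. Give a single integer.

1

A backdoor path from Gt to Pr is any simple undirected path whose first edge points into Gt (i.e. leaves Gt via a parent).
Parents of Gt: {Kh}.
Enumerating:
  P1: Gt <- Kh -> Pr
That exhausts the simple backdoor paths. Count: 1.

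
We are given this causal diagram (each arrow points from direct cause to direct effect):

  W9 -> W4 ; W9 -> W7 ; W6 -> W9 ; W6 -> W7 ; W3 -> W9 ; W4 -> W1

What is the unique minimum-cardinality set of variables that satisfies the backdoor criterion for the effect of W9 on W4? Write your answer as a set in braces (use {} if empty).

Variables eligible for adjustment (non-descendants of W9, excluding W9 and W4): {W3, W6}.
Backdoor paths from W9 to W4:
  (none)
With no backdoor paths the empty set already satisfies the criterion, and it is trivially minimal.

{}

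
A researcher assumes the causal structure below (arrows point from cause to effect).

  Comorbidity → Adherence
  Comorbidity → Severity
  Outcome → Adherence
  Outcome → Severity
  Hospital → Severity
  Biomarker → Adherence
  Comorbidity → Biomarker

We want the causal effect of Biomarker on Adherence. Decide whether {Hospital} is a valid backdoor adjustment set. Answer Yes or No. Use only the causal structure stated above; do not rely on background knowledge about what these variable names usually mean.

Backdoor paths from Biomarker to Adherence (paths whose first edge points into Biomarker):
  P1: Biomarker <- Comorbidity -> Severity <- Outcome -> Adherence
  P2: Biomarker <- Comorbidity -> Adherence
Condition 1 (no descendant of Biomarker in the set): holds — descendants of Biomarker are {Adherence}; none are in {Hospital}.
Condition 2 (every backdoor path blocked by {Hospital}):
  P1: blocked at collider Severity (neither it nor any descendant is in the conditioning set).
  P2: open — no interior node is in the conditioning set.
{Hospital} does not satisfy the backdoor criterion.

No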